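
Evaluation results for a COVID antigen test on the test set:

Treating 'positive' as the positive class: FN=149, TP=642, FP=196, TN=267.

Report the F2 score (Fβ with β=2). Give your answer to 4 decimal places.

0.8021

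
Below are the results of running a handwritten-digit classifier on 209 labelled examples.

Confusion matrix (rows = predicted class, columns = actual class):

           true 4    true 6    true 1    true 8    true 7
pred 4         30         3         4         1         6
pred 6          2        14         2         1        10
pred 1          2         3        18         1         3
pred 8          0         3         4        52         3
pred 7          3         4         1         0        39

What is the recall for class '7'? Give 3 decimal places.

0.639

Take TP from the diagonal, FP from the rest of the '7' prediction marginal, FN from the rest of the '7' actual marginal.
recall = TP/(TP+FN).
7: TP=39, FN=6+10+3+3=22 → 39/61 = 0.6393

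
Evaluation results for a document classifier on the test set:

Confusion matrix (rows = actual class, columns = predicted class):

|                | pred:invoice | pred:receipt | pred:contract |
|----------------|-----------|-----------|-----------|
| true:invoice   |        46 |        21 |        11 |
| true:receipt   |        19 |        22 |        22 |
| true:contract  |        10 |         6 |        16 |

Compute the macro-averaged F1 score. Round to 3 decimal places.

Per-class F1 score (2·TP/(2·TP+FP+FN)):
  invoice: TP=46, FP=19+10=29, FN=21+11=32 → 92/153 = 0.6013
  receipt: TP=22, FP=21+6=27, FN=19+22=41 → 44/112 = 0.3929
  contract: TP=16, FP=11+22=33, FN=10+6=16 → 32/81 = 0.3951
Macro-F1 score = mean = (0.6013 + 0.3929 + 0.3951) / 3 = 0.463

0.463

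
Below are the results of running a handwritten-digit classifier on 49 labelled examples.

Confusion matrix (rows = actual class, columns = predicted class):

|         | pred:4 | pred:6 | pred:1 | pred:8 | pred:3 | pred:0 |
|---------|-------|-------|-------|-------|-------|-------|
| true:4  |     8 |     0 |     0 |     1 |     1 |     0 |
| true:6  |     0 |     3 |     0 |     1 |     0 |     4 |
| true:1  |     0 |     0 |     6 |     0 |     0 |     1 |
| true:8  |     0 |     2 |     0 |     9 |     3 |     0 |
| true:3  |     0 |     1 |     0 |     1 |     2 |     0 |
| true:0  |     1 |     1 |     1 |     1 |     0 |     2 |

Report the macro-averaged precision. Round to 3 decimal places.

0.581

Per-class precision (TP/(TP+FP)):
  4: TP=8, FP=0+0+0+0+1=1 → 8/9 = 0.8889
  6: TP=3, FP=0+0+2+1+1=4 → 3/7 = 0.4286
  1: TP=6, FP=0+0+0+0+1=1 → 6/7 = 0.8571
  8: TP=9, FP=1+1+0+1+1=4 → 9/13 = 0.6923
  3: TP=2, FP=1+0+0+3+0=4 → 2/6 = 0.3333
  0: TP=2, FP=0+4+1+0+0=5 → 2/7 = 0.2857
Macro-precision = mean = (0.8889 + 0.4286 + 0.8571 + 0.6923 + 0.3333 + 0.2857) / 6 = 0.581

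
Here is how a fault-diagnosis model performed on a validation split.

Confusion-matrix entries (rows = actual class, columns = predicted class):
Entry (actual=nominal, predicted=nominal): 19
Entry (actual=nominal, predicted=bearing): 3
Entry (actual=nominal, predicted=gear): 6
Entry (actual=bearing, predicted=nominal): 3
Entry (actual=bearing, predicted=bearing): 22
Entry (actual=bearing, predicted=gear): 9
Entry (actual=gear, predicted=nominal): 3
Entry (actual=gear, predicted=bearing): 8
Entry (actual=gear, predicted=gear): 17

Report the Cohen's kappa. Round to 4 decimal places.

Observed agreement pₒ = trace/N = 58/90 = 0.64444
Expected agreement pₑ = Σ (rowᵢ·colᵢ)/N² = (28·25 + 34·33 + 28·32)/90² = 0.33556
κ = (pₒ − pₑ)/(1 − pₑ) = (0.64444 − 0.33556)/(1 − 0.33556) = 0.4649

0.4649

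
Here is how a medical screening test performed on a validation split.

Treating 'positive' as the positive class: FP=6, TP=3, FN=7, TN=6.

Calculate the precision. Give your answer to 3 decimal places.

0.333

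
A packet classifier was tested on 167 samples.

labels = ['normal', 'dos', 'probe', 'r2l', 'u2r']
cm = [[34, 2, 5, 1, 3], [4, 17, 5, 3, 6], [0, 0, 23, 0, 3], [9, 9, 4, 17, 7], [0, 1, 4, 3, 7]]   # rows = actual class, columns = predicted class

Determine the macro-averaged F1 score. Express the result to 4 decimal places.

0.5568

Per-class F1 score (2·TP/(2·TP+FP+FN)):
  normal: TP=34, FP=4+0+9+0=13, FN=2+5+1+3=11 → 68/92 = 0.73913
  dos: TP=17, FP=2+0+9+1=12, FN=4+5+3+6=18 → 34/64 = 0.53125
  probe: TP=23, FP=5+5+4+4=18, FN=0+0+0+3=3 → 46/67 = 0.68657
  r2l: TP=17, FP=1+3+0+3=7, FN=9+9+4+7=29 → 34/70 = 0.48571
  u2r: TP=7, FP=3+6+3+7=19, FN=0+1+4+3=8 → 14/41 = 0.34146
Macro-F1 score = mean = (0.73913 + 0.53125 + 0.68657 + 0.48571 + 0.34146) / 5 = 0.5568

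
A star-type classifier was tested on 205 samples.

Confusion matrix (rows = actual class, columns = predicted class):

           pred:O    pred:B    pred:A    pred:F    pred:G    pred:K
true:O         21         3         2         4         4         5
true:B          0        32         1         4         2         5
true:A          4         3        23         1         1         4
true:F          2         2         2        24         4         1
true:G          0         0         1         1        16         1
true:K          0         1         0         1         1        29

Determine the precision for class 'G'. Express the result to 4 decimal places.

0.5714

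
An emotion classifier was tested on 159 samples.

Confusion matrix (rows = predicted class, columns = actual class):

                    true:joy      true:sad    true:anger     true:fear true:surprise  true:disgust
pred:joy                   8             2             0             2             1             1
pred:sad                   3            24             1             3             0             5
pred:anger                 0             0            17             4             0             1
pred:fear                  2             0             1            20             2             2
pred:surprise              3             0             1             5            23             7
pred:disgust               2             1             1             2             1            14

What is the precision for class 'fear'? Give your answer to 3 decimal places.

0.741

Treat 'fear' as positive and all other classes as negative.
precision = TP/(TP+FP).
fear: TP=20, FP=2+0+1+2+2=7 → 20/27 = 0.7407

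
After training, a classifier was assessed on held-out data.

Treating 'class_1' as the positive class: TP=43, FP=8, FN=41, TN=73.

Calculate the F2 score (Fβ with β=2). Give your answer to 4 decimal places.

0.5556

Fβ = (1+β²)·TP / ((1+β²)·TP + β²·FN + FP), with β²=4
= 5·43 / (5·43 + 4·41 + 8) = 0.5556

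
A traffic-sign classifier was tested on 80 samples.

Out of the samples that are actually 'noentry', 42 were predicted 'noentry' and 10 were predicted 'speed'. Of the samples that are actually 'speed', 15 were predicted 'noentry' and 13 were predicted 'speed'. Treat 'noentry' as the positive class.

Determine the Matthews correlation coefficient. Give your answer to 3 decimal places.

MCC = (TP·TN − FP·FN) / √((TP+FP)(TP+FN)(TN+FP)(TN+FN))
Numerator = 42·13 − 15·10 = 396
Denominator = √(57·52·28·23) = √1908816 = 1381.5991
MCC = 396 / 1381.5991 = 0.287

0.287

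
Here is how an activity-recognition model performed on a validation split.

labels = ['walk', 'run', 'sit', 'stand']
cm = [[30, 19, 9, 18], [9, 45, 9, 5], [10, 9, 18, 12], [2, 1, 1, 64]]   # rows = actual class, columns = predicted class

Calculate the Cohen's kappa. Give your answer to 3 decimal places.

0.464

Observed agreement pₒ = trace/N = 157/261 = 0.6015
Expected agreement pₑ = Σ (rowᵢ·colᵢ)/N² = (76·51 + 68·74 + 49·37 + 68·99)/261² = 0.2562
κ = (pₒ − pₑ)/(1 − pₑ) = (0.6015 − 0.2562)/(1 − 0.2562) = 0.464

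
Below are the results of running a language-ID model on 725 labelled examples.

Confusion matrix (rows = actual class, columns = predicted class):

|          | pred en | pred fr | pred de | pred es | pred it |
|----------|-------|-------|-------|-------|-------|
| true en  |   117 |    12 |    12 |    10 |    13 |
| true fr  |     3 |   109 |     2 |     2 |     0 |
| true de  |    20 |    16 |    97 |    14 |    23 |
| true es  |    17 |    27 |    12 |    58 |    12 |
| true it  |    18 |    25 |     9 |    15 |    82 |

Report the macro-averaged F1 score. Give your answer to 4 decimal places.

Per-class F1 score (2·TP/(2·TP+FP+FN)):
  en: TP=117, FP=3+20+17+18=58, FN=12+12+10+13=47 → 234/339 = 0.69027
  fr: TP=109, FP=12+16+27+25=80, FN=3+2+2+0=7 → 218/305 = 0.71475
  de: TP=97, FP=12+2+12+9=35, FN=20+16+14+23=73 → 194/302 = 0.64238
  es: TP=58, FP=10+2+14+15=41, FN=17+27+12+12=68 → 116/225 = 0.51556
  it: TP=82, FP=13+0+23+12=48, FN=18+25+9+15=67 → 164/279 = 0.58781
Macro-F1 score = mean = (0.69027 + 0.71475 + 0.64238 + 0.51556 + 0.58781) / 5 = 0.6302

0.6302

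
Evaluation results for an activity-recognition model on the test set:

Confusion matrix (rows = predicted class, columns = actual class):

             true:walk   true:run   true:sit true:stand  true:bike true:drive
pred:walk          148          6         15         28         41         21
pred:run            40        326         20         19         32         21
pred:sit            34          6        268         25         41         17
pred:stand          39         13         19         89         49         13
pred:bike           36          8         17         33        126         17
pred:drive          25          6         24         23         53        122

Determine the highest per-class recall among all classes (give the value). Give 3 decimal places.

Per-class recall (TP/(TP+FN)):
  walk: TP=148, FN=40+34+39+36+25=174 → 148/322 = 0.4596
  run: TP=326, FN=6+6+13+8+6=39 → 326/365 = 0.8932
  sit: TP=268, FN=15+20+19+17+24=95 → 268/363 = 0.7383
  stand: TP=89, FN=28+19+25+33+23=128 → 89/217 = 0.4101
  bike: TP=126, FN=41+32+41+49+53=216 → 126/342 = 0.3684
  drive: TP=122, FN=21+21+17+13+17=89 → 122/211 = 0.5782
Highest is class 'run' with recall = 0.893.

0.893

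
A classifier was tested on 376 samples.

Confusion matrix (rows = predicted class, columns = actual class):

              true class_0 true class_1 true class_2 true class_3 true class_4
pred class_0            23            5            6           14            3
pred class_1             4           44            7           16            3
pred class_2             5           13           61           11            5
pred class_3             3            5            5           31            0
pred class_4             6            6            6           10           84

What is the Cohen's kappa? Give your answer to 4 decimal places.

Observed agreement pₒ = trace/N = 243/376 = 0.64628
Expected agreement pₑ = Σ (rowᵢ·colᵢ)/N² = (41·51 + 73·74 + 85·95 + 82·44 + 95·112)/376² = 0.21090
κ = (pₒ − pₑ)/(1 − pₑ) = (0.64628 − 0.21090)/(1 − 0.21090) = 0.5517

0.5517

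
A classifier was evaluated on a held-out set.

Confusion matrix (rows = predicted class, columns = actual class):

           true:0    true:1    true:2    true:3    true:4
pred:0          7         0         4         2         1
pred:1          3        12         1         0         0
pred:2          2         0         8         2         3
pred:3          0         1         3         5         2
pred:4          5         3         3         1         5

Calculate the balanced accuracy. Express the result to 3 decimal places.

Balanced accuracy = mean of per-class recall.
  0: recall = 7/17 = 0.4118
  1: recall = 12/16 = 0.7500
  2: recall = 8/19 = 0.4211
  3: recall = 5/10 = 0.5000
  4: recall = 5/11 = 0.4545
Mean = (0.4118 + 0.7500 + 0.4211 + 0.5000 + 0.4545) / 5 = 0.507

0.507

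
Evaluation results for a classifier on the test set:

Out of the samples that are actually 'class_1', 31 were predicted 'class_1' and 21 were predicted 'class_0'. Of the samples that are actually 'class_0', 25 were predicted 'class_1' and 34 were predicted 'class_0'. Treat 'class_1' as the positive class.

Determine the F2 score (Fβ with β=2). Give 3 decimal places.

0.587

Fβ = (1+β²)·TP / ((1+β²)·TP + β²·FN + FP), with β²=4
= 5·31 / (5·31 + 4·21 + 25) = 0.587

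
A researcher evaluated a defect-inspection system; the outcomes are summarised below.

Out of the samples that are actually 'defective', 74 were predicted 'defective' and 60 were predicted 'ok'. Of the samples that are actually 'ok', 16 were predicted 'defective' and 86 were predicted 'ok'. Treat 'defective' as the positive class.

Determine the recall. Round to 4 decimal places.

Recall = TP/(TP+FN) = 74/(74+60) = 74/134 = 0.5522

0.5522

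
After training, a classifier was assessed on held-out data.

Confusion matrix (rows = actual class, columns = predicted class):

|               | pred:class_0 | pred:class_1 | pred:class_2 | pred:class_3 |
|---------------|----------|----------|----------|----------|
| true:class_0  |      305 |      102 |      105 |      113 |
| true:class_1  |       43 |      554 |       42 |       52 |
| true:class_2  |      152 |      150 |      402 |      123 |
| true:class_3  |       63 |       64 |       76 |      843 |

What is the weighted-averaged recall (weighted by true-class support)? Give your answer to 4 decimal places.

0.6598

Per-class recall (TP/(TP+FN)):
  class_0: TP=305, FN=102+105+113=320 → 305/625 = 0.48800
  class_1: TP=554, FN=43+42+52=137 → 554/691 = 0.80174
  class_2: TP=402, FN=152+150+123=425 → 402/827 = 0.48609
  class_3: TP=843, FN=63+64+76=203 → 843/1046 = 0.80593
Weighted-recall = Σ (supportᵢ/N)·recallᵢ with N=3189: (625/3189)·0.48800 + (691/3189)·0.80174 + (827/3189)·0.48609 + (1046/3189)·0.80593 = 0.6598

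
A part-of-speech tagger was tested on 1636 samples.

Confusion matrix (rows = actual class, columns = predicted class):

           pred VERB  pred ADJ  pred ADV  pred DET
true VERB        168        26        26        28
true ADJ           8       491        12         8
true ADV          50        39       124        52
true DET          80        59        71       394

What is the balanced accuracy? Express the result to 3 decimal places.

0.686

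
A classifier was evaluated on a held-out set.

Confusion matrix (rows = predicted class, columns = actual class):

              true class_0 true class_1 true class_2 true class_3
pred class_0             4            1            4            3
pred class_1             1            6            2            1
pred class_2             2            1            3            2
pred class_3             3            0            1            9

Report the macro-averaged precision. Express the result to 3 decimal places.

Per-class precision (TP/(TP+FP)):
  class_0: TP=4, FP=1+4+3=8 → 4/12 = 0.3333
  class_1: TP=6, FP=1+2+1=4 → 6/10 = 0.6000
  class_2: TP=3, FP=2+1+2=5 → 3/8 = 0.3750
  class_3: TP=9, FP=3+0+1=4 → 9/13 = 0.6923
Macro-precision = mean = (0.3333 + 0.6000 + 0.3750 + 0.6923) / 4 = 0.500

0.500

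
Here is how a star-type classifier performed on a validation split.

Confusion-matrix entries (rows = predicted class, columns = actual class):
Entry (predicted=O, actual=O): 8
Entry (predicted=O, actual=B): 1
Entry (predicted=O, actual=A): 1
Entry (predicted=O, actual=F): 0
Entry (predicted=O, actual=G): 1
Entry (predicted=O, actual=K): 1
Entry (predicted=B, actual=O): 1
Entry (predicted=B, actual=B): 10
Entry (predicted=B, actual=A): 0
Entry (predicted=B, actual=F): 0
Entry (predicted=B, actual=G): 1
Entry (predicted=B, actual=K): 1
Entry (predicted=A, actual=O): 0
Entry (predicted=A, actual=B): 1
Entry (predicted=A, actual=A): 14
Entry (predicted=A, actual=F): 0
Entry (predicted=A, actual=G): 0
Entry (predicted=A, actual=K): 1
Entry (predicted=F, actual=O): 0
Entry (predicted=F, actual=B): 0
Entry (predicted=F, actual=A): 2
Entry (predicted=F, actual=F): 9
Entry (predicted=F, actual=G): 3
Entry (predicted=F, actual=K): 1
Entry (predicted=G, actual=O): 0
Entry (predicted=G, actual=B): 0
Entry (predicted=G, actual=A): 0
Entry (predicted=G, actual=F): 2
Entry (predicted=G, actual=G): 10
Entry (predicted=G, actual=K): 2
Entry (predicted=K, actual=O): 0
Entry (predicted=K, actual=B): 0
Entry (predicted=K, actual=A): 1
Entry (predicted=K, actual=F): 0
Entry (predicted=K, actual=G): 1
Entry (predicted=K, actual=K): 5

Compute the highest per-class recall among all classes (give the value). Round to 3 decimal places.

0.889

Per-class recall (TP/(TP+FN)):
  O: TP=8, FN=1+0+0+0+0=1 → 8/9 = 0.8889
  B: TP=10, FN=1+1+0+0+0=2 → 10/12 = 0.8333
  A: TP=14, FN=1+0+2+0+1=4 → 14/18 = 0.7778
  F: TP=9, FN=0+0+0+2+0=2 → 9/11 = 0.8182
  G: TP=10, FN=1+1+0+3+1=6 → 10/16 = 0.6250
  K: TP=5, FN=1+1+1+1+2=6 → 5/11 = 0.4545
Highest is class 'O' with recall = 0.889.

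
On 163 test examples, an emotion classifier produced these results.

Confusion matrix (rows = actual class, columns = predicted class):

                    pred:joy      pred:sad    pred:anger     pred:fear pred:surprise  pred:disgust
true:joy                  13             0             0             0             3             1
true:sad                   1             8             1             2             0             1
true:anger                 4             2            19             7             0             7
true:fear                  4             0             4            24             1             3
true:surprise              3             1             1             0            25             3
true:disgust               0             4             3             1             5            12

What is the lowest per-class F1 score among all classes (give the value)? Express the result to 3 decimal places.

Per-class F1 score (2·TP/(2·TP+FP+FN)):
  joy: TP=13, FP=1+4+4+3+0=12, FN=0+0+0+3+1=4 → 26/42 = 0.6190
  sad: TP=8, FP=0+2+0+1+4=7, FN=1+1+2+0+1=5 → 16/28 = 0.5714
  anger: TP=19, FP=0+1+4+1+3=9, FN=4+2+7+0+7=20 → 38/67 = 0.5672
  fear: TP=24, FP=0+2+7+0+1=10, FN=4+0+4+1+3=12 → 48/70 = 0.6857
  surprise: TP=25, FP=3+0+0+1+5=9, FN=3+1+1+0+3=8 → 50/67 = 0.7463
  disgust: TP=12, FP=1+1+7+3+3=15, FN=0+4+3+1+5=13 → 24/52 = 0.4615
Lowest is class 'disgust' with F1 score = 0.462.

0.462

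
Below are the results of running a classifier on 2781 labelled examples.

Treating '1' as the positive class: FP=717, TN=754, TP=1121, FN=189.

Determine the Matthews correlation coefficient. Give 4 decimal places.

0.3883

MCC = (TP·TN − FP·FN) / √((TP+FP)(TP+FN)(TN+FP)(TN+FN))
Numerator = 1121·754 − 717·189 = 709721
Denominator = √(1838·1310·1471·943) = √3339959250340 = 1827555.5396
MCC = 709721 / 1827555.5396 = 0.3883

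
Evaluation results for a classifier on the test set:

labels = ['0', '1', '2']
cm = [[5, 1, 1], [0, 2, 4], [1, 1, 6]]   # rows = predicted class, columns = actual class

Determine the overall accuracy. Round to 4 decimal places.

0.6190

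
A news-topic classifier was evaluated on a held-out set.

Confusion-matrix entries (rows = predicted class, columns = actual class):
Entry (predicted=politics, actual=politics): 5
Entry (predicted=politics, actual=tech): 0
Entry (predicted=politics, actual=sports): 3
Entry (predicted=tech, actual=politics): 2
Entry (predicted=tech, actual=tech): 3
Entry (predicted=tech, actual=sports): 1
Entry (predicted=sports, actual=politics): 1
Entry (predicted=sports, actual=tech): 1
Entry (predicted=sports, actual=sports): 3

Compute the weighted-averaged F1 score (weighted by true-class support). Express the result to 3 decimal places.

Per-class F1 score (2·TP/(2·TP+FP+FN)):
  politics: TP=5, FP=0+3=3, FN=2+1=3 → 10/16 = 0.6250
  tech: TP=3, FP=2+1=3, FN=0+1=1 → 6/10 = 0.6000
  sports: TP=3, FP=1+1=2, FN=3+1=4 → 6/12 = 0.5000
Weighted-F1 score = Σ (supportᵢ/N)·F1 scoreᵢ with N=19: (8/19)·0.6250 + (4/19)·0.6000 + (7/19)·0.5000 = 0.574

0.574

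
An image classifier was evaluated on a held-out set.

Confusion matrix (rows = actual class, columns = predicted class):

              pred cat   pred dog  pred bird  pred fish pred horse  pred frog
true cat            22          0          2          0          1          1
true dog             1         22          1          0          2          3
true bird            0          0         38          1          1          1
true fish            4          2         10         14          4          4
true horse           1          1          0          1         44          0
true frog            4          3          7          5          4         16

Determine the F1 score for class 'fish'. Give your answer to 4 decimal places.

F1 score = 2·TP/(2·TP+FP+FN).
fish: TP=14, FP=0+0+1+1+5=7, FN=4+2+10+4+4=24 → 28/59 = 0.47458

0.4746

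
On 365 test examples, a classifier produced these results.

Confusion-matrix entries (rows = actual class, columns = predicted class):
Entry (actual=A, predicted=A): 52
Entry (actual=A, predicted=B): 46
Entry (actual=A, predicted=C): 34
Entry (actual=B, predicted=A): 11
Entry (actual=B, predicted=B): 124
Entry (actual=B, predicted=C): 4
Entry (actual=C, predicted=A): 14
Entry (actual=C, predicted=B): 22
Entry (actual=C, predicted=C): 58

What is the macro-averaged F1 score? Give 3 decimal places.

0.619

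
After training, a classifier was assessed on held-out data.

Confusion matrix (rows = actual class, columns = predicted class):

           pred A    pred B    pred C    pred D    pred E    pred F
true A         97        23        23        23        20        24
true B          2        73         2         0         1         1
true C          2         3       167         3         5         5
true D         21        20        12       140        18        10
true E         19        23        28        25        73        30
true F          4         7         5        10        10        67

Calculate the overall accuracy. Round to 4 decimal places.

0.6195

Accuracy = trace / total = (97+73+167+140+73+67=617) / 996 = 617/996 = 0.6195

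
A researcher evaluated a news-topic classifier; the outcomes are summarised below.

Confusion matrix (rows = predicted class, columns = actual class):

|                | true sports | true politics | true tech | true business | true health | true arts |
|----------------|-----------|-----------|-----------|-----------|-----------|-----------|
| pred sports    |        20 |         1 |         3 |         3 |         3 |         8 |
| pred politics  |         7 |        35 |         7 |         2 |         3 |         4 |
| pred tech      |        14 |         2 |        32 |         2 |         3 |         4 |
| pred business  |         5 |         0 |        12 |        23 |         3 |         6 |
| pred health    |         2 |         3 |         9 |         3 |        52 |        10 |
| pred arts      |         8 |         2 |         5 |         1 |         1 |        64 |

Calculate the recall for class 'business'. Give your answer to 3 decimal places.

0.676

One-vs-rest for 'business': TP = diagonal; FP = other classes predicted 'business'; FN = 'business' predicted as other.
recall = TP/(TP+FN).
business: TP=23, FN=3+2+2+3+1=11 → 23/34 = 0.6765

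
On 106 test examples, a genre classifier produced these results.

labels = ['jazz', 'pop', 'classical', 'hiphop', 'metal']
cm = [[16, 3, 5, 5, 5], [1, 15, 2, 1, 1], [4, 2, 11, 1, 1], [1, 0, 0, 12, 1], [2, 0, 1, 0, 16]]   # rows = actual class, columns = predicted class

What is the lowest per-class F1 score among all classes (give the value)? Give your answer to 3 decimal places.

0.552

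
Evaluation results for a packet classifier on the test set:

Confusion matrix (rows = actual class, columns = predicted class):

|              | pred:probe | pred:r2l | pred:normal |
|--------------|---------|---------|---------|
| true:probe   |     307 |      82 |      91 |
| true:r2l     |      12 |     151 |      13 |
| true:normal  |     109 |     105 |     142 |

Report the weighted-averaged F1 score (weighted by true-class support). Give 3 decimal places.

0.589

Per-class F1 score (2·TP/(2·TP+FP+FN)):
  probe: TP=307, FP=12+109=121, FN=82+91=173 → 614/908 = 0.6762
  r2l: TP=151, FP=82+105=187, FN=12+13=25 → 302/514 = 0.5875
  normal: TP=142, FP=91+13=104, FN=109+105=214 → 284/602 = 0.4718
Weighted-F1 score = Σ (supportᵢ/N)·F1 scoreᵢ with N=1012: (480/1012)·0.6762 + (176/1012)·0.5875 + (356/1012)·0.4718 = 0.589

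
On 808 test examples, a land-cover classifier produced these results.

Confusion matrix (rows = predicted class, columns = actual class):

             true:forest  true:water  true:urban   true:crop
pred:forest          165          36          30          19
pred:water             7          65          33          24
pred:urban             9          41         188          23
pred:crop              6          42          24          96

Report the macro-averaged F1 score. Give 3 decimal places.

Per-class F1 score (2·TP/(2·TP+FP+FN)):
  forest: TP=165, FP=36+30+19=85, FN=7+9+6=22 → 330/437 = 0.7551
  water: TP=65, FP=7+33+24=64, FN=36+41+42=119 → 130/313 = 0.4153
  urban: TP=188, FP=9+41+23=73, FN=30+33+24=87 → 376/536 = 0.7015
  crop: TP=96, FP=6+42+24=72, FN=19+24+23=66 → 192/330 = 0.5818
Macro-F1 score = mean = (0.7551 + 0.4153 + 0.7015 + 0.5818) / 4 = 0.613

0.613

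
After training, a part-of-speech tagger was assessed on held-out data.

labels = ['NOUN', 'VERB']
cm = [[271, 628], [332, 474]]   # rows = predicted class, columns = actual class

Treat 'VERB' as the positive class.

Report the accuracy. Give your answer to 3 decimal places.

0.437

Accuracy = (TP+TN)/N = (474+271)/1705 = 0.437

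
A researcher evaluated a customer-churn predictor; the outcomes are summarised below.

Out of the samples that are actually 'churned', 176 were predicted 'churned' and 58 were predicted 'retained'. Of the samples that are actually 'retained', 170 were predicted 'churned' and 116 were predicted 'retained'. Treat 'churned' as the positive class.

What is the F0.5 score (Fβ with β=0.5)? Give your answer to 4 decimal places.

0.5439

Fβ = (1+β²)·TP / ((1+β²)·TP + β²·FN + FP), with β²=1/4
= 1.25·176 / (1.25·176 + 0.25·58 + 170) = 0.5439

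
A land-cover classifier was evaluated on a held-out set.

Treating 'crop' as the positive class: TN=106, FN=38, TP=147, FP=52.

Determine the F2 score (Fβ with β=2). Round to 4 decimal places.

Fβ = (1+β²)·TP / ((1+β²)·TP + β²·FN + FP), with β²=4
= 5·147 / (5·147 + 4·38 + 52) = 0.7827

0.7827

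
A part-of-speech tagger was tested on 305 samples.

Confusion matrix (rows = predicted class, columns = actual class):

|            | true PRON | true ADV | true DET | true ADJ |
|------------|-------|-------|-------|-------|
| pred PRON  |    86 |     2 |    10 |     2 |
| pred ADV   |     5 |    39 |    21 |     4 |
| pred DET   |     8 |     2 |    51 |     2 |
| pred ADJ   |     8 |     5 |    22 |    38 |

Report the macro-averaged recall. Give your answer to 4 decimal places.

0.7332

Per-class recall (TP/(TP+FN)):
  PRON: TP=86, FN=5+8+8=21 → 86/107 = 0.80374
  ADV: TP=39, FN=2+2+5=9 → 39/48 = 0.81250
  DET: TP=51, FN=10+21+22=53 → 51/104 = 0.49038
  ADJ: TP=38, FN=2+4+2=8 → 38/46 = 0.82609
Macro-recall = mean = (0.80374 + 0.81250 + 0.49038 + 0.82609) / 4 = 0.7332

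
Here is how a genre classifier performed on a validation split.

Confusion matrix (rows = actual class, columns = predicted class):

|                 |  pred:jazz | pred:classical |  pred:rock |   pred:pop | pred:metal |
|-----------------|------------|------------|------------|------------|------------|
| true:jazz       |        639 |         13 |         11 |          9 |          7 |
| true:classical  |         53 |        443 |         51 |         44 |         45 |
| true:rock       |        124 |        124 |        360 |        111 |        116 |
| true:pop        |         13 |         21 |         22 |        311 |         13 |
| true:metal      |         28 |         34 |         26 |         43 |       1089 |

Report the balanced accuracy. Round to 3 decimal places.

Balanced accuracy = mean of per-class recall.
  jazz: recall = 639/679 = 0.9411
  classical: recall = 443/636 = 0.6965
  rock: recall = 360/835 = 0.4311
  pop: recall = 311/380 = 0.8184
  metal: recall = 1089/1220 = 0.8926
Mean = (0.9411 + 0.6965 + 0.4311 + 0.8184 + 0.8926) / 5 = 0.756

0.756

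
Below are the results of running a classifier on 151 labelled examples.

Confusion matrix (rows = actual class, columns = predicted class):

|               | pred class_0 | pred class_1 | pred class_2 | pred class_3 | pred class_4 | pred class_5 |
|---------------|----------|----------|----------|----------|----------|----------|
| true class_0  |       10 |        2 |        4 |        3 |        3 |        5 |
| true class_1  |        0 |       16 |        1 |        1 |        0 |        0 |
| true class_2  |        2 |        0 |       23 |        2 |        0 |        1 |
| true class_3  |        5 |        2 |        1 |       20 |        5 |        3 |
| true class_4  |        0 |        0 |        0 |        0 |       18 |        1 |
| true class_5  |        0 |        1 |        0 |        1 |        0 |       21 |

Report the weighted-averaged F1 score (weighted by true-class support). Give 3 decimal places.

0.699

Per-class F1 score (2·TP/(2·TP+FP+FN)):
  class_0: TP=10, FP=0+2+5+0+0=7, FN=2+4+3+3+5=17 → 20/44 = 0.4545
  class_1: TP=16, FP=2+0+2+0+1=5, FN=0+1+1+0+0=2 → 32/39 = 0.8205
  class_2: TP=23, FP=4+1+1+0+0=6, FN=2+0+2+0+1=5 → 46/57 = 0.8070
  class_3: TP=20, FP=3+1+2+0+1=7, FN=5+2+1+5+3=16 → 40/63 = 0.6349
  class_4: TP=18, FP=3+0+0+5+0=8, FN=0+0+0+0+1=1 → 36/45 = 0.8000
  class_5: TP=21, FP=5+0+1+3+1=10, FN=0+1+0+1+0=2 → 42/54 = 0.7778
Weighted-F1 score = Σ (supportᵢ/N)·F1 scoreᵢ with N=151: (27/151)·0.4545 + (18/151)·0.8205 + (28/151)·0.8070 + (36/151)·0.6349 + (19/151)·0.8000 + (23/151)·0.7778 = 0.699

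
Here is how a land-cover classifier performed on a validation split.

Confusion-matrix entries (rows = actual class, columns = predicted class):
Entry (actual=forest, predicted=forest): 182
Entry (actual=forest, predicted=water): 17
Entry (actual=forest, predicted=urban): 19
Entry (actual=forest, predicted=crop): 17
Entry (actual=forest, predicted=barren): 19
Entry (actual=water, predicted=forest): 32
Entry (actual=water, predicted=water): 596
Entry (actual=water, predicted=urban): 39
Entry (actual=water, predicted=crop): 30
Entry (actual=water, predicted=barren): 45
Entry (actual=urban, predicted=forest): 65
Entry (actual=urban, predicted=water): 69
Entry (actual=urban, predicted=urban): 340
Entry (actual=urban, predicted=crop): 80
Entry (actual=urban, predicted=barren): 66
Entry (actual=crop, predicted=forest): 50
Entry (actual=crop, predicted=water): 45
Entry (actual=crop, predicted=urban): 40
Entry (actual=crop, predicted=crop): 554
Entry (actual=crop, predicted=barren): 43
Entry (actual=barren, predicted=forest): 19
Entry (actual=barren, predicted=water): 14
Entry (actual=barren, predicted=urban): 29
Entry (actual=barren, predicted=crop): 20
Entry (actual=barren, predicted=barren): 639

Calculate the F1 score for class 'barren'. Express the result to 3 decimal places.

0.834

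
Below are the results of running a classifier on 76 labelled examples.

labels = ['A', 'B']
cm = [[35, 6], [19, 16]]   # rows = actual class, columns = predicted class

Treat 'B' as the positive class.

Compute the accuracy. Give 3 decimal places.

0.671

Accuracy = (TP+TN)/N = (16+35)/76 = 0.671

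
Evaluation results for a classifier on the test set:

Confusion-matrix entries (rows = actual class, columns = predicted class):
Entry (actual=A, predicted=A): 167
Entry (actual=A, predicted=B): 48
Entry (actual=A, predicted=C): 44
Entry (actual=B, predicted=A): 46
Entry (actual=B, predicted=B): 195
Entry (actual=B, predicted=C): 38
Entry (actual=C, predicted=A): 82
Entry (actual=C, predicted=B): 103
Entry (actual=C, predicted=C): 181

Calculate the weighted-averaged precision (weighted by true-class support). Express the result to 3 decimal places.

Per-class precision (TP/(TP+FP)):
  A: TP=167, FP=46+82=128 → 167/295 = 0.5661
  B: TP=195, FP=48+103=151 → 195/346 = 0.5636
  C: TP=181, FP=44+38=82 → 181/263 = 0.6882
Weighted-precision = Σ (supportᵢ/N)·precisionᵢ with N=904: (259/904)·0.5661 + (279/904)·0.5636 + (366/904)·0.6882 = 0.615

0.615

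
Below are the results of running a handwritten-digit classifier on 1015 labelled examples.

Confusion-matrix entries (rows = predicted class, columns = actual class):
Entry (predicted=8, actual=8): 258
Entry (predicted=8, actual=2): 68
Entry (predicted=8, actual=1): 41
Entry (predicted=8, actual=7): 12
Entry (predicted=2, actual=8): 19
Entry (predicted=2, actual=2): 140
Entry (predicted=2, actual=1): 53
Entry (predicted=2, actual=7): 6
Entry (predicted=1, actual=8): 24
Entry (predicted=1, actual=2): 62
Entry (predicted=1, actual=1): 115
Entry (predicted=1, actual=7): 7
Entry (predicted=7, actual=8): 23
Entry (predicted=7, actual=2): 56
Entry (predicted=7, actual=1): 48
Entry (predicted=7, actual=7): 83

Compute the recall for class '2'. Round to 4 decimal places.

0.4294

recall = TP/(TP+FN).
2: TP=140, FN=68+62+56=186 → 140/326 = 0.42945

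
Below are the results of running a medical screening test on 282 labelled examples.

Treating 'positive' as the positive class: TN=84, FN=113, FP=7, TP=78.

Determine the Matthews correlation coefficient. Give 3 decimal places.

0.338

MCC = (TP·TN − FP·FN) / √((TP+FP)(TP+FN)(TN+FP)(TN+FN))
Numerator = 78·84 − 7·113 = 5761
Denominator = √(85·191·91·197) = √291044845 = 17060.0365
MCC = 5761 / 17060.0365 = 0.338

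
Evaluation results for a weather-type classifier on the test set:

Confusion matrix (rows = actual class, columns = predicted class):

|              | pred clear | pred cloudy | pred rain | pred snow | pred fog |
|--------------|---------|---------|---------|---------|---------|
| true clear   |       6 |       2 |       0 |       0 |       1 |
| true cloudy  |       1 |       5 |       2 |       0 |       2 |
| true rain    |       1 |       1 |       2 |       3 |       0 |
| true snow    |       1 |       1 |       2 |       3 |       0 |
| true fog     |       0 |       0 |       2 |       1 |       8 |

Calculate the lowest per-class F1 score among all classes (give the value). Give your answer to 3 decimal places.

0.267

Per-class F1 score (2·TP/(2·TP+FP+FN)):
  clear: TP=6, FP=1+1+1+0=3, FN=2+0+0+1=3 → 12/18 = 0.6667
  cloudy: TP=5, FP=2+1+1+0=4, FN=1+2+0+2=5 → 10/19 = 0.5263
  rain: TP=2, FP=0+2+2+2=6, FN=1+1+3+0=5 → 4/15 = 0.2667
  snow: TP=3, FP=0+0+3+1=4, FN=1+1+2+0=4 → 6/14 = 0.4286
  fog: TP=8, FP=1+2+0+0=3, FN=0+0+2+1=3 → 16/22 = 0.7273
Lowest is class 'rain' with F1 score = 0.267.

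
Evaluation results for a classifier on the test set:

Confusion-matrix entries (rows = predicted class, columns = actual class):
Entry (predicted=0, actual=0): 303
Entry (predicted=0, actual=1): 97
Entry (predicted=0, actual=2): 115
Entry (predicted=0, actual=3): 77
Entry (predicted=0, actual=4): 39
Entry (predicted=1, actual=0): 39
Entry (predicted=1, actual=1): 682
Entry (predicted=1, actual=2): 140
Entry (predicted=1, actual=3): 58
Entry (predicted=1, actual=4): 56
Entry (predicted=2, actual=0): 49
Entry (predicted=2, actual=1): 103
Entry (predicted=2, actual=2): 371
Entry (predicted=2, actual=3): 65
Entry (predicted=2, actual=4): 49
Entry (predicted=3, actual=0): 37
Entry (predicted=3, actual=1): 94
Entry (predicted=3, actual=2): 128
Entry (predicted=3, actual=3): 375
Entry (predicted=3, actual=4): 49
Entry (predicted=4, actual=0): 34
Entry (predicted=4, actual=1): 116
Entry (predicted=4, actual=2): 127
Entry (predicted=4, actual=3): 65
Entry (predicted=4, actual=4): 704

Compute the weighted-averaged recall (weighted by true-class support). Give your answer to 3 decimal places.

Per-class recall (TP/(TP+FN)):
  0: TP=303, FN=39+49+37+34=159 → 303/462 = 0.6558
  1: TP=682, FN=97+103+94+116=410 → 682/1092 = 0.6245
  2: TP=371, FN=115+140+128+127=510 → 371/881 = 0.4211
  3: TP=375, FN=77+58+65+65=265 → 375/640 = 0.5859
  4: TP=704, FN=39+56+49+49=193 → 704/897 = 0.7848
Weighted-recall = Σ (supportᵢ/N)·recallᵢ with N=3972: (462/3972)·0.6558 + (1092/3972)·0.6245 + (881/3972)·0.4211 + (640/3972)·0.5859 + (897/3972)·0.7848 = 0.613

0.613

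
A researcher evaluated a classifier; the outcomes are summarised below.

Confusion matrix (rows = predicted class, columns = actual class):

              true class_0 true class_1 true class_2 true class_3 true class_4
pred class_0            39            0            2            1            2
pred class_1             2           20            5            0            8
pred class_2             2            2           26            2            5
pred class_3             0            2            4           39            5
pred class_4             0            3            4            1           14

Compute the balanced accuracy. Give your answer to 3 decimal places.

Balanced accuracy = mean of per-class recall.
  class_0: recall = 39/43 = 0.9070
  class_1: recall = 20/27 = 0.7407
  class_2: recall = 26/41 = 0.6341
  class_3: recall = 39/43 = 0.9070
  class_4: recall = 14/34 = 0.4118
Mean = (0.9070 + 0.7407 + 0.6341 + 0.9070 + 0.4118) / 5 = 0.720

0.720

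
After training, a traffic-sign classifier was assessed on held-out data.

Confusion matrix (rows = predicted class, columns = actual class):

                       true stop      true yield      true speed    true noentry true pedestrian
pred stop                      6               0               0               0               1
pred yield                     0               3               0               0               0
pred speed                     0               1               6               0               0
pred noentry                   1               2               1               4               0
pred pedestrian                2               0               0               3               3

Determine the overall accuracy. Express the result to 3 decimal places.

0.667

Accuracy = trace / total = (6+3+6+4+3=22) / 33 = 22/33 = 0.667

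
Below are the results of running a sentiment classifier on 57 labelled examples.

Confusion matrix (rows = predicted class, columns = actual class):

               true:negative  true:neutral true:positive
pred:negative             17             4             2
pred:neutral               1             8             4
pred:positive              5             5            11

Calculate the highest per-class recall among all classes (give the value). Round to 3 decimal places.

0.739

Per-class recall (TP/(TP+FN)):
  negative: TP=17, FN=1+5=6 → 17/23 = 0.7391
  neutral: TP=8, FN=4+5=9 → 8/17 = 0.4706
  positive: TP=11, FN=2+4=6 → 11/17 = 0.6471
Highest is class 'negative' with recall = 0.739.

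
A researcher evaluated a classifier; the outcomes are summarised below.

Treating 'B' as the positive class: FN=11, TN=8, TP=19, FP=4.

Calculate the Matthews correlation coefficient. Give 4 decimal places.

0.2723

MCC = (TP·TN − FP·FN) / √((TP+FP)(TP+FN)(TN+FP)(TN+FN))
Numerator = 19·8 − 4·11 = 108
Denominator = √(23·30·12·19) = √157320 = 396.6359
MCC = 108 / 396.6359 = 0.2723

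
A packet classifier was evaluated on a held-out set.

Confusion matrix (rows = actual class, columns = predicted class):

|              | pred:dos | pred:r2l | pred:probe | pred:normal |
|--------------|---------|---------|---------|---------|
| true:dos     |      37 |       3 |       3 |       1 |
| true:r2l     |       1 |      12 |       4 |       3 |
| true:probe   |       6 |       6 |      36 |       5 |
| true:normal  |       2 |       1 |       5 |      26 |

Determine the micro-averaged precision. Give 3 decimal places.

Micro-averaging pools counts across classes: ΣTP=111, ΣFP=40, ΣFN=40.
Micro-precision = TP/(TP+FP) on pooled counts = 0.735 (equals overall accuracy in single-label multiclass).

0.735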